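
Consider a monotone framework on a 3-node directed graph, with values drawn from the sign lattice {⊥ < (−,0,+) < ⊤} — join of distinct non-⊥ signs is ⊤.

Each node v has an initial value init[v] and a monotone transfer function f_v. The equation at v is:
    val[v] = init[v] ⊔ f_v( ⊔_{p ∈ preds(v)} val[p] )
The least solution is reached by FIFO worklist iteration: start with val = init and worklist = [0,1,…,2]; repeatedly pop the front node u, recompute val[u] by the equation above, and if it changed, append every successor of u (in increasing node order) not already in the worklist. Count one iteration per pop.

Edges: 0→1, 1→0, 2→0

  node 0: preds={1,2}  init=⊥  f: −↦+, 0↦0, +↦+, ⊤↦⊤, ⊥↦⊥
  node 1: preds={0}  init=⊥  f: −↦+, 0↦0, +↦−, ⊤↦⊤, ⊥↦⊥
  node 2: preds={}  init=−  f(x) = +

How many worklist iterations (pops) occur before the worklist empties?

Iteration log — 6 steps:
  step 1. node 0  ⊔preds=−  new=+  old=⊥  +wl: 
  step 2. node 1  ⊔preds=+  new=−  old=⊥  +wl: 0
  step 3. node 2  ⊔preds=⊥  new=⊤  old=−  +wl: 
  step 4. node 0  ⊔preds=⊤  new=⊤  old=+  +wl: 1
  step 5. node 1  ⊔preds=⊤  new=⊤  old=−  +wl: 0
  step 6. node 0  ⊔preds=⊤  new=⊤  stable

Least fixpoint reached:
  node 0: ⊤
  node 1: ⊤
  node 2: ⊤

6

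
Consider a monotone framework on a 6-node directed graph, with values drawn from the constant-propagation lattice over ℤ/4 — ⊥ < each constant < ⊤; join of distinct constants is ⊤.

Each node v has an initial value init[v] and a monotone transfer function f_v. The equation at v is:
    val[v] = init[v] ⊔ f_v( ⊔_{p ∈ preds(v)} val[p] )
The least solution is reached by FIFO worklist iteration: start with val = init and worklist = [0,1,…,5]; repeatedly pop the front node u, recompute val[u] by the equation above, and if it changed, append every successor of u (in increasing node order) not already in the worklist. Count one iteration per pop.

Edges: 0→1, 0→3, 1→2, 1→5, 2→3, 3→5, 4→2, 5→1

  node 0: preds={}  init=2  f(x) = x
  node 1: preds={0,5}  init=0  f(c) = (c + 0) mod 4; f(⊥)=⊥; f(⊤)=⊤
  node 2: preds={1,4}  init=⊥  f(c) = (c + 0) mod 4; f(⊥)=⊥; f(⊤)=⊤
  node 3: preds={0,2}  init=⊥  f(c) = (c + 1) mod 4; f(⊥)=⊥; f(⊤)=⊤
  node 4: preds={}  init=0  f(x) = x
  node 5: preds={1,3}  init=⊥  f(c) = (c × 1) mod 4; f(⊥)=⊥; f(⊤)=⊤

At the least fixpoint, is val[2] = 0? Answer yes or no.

Iteration log — 7 steps:
  step 1. node 0  ⊔preds=⊥  new=2  stable
  step 2. node 1  ⊔preds=2  new=⊤  old=0  +wl: 
  step 3. node 2  ⊔preds=⊤  new=⊤  old=⊥  +wl: 
  step 4. node 3  ⊔preds=⊤  new=⊤  old=⊥  +wl: 
  step 5. node 4  ⊔preds=⊥  new=0  stable
  step 6. node 5  ⊔preds=⊤  new=⊤  old=⊥  +wl: 1
  step 7. node 1  ⊔preds=⊤  new=⊤  stable

Least fixpoint reached:
  node 0: 2
  node 1: ⊤
  node 2: ⊤
  node 3: ⊤
  node 4: 0
  node 5: ⊤

no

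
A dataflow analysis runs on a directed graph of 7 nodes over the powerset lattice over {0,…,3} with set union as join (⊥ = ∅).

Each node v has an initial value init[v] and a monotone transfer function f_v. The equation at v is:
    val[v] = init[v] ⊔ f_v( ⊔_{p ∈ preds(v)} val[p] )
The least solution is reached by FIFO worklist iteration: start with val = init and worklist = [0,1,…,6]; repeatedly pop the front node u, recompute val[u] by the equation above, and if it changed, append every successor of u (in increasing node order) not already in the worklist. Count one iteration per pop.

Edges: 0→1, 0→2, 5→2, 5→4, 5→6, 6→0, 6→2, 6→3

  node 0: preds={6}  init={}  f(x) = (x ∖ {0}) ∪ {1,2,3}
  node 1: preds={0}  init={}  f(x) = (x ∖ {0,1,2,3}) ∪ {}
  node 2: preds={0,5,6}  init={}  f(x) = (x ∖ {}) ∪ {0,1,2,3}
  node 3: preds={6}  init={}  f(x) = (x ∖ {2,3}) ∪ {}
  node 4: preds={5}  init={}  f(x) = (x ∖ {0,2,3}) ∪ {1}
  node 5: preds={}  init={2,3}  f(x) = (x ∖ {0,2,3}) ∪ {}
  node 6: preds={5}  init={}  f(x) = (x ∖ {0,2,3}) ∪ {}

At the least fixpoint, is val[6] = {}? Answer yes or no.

yes

Iteration log — 7 steps:
  step 1. node 0  ⊔preds={}  new={1,2,3}  old={}  +wl: 
  step 2. node 1  ⊔preds={1,2,3}  new={}  stable
  step 3. node 2  ⊔preds={1,2,3}  new={0,1,2,3}  old={}  +wl: 
  step 4. node 3  ⊔preds={}  new={}  stable
  step 5. node 4  ⊔preds={2,3}  new={1}  old={}  +wl: 
  step 6. node 5  ⊔preds={}  new={2,3}  stable
  step 7. node 6  ⊔preds={2,3}  new={}  stable

Least fixpoint reached:
  node 0: {1,2,3}
  node 1: {}
  node 2: {0,1,2,3}
  node 3: {}
  node 4: {1}
  node 5: {2,3}
  node 6: {}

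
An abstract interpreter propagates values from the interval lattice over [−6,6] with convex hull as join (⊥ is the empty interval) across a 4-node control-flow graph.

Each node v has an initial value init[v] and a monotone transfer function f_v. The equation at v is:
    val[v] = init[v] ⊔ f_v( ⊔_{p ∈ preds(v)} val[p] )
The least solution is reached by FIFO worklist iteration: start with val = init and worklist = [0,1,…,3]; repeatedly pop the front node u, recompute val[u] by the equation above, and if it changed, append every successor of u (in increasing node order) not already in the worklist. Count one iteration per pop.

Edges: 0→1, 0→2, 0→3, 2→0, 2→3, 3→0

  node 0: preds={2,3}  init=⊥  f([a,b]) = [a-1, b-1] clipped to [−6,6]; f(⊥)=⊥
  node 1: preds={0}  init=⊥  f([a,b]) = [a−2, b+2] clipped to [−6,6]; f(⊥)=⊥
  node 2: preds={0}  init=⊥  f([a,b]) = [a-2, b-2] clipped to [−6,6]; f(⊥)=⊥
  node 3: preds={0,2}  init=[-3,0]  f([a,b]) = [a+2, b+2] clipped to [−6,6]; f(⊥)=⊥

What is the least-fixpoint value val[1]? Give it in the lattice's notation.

[-6,6]

Iteration log — 29 steps:
  step 1. node 0  ⊔preds=[-3,0]  new=[-4,-1]  old=⊥  +wl: 
  step 2. node 1  ⊔preds=[-4,-1]  new=[-6,1]  old=⊥  +wl: 
  step 3. node 2  ⊔preds=[-4,-1]  new=[-6,-3]  old=⊥  +wl: 0
  step 4. node 3  ⊔preds=[-6,-1]  new=[-4,1]  old=[-3,0]  +wl: 
  step 5. node 0  ⊔preds=[-6,1]  new=[-6,0]  old=[-4,-1]  +wl: 1,2,3
  step 6. node 1  ⊔preds=[-6,0]  new=[-6,2]  old=[-6,1]  +wl: 
  step 7. node 2  ⊔preds=[-6,0]  new=[-6,-2]  old=[-6,-3]  +wl: 0
  step 8. node 3  ⊔preds=[-6,0]  new=[-4,2]  old=[-4,1]  +wl: 
  step 9. node 0  ⊔preds=[-6,2]  new=[-6,1]  old=[-6,0]  +wl: 1,2,3
  step 10. node 1  ⊔preds=[-6,1]  new=[-6,3]  old=[-6,2]  +wl: 
  step 11. node 2  ⊔preds=[-6,1]  new=[-6,-1]  old=[-6,-2]  +wl: 0
  step 12. node 3  ⊔preds=[-6,1]  new=[-4,3]  old=[-4,2]  +wl: 
  step 13. node 0  ⊔preds=[-6,3]  new=[-6,2]  old=[-6,1]  +wl: 1,2,3
  step 14. node 1  ⊔preds=[-6,2]  new=[-6,4]  old=[-6,3]  +wl: 
  step 15. node 2  ⊔preds=[-6,2]  new=[-6,0]  old=[-6,-1]  +wl: 0
  step 16. node 3  ⊔preds=[-6,2]  new=[-4,4]  old=[-4,3]  +wl: 
  step 17. node 0  ⊔preds=[-6,4]  new=[-6,3]  old=[-6,2]  +wl: 1,2,3
  step 18. node 1  ⊔preds=[-6,3]  new=[-6,5]  old=[-6,4]  +wl: 
  step 19. node 2  ⊔preds=[-6,3]  new=[-6,1]  old=[-6,0]  +wl: 0
  step 20. node 3  ⊔preds=[-6,3]  new=[-4,5]  old=[-4,4]  +wl: 
  step 21. node 0  ⊔preds=[-6,5]  new=[-6,4]  old=[-6,3]  +wl: 1,2,3
  step 22. node 1  ⊔preds=[-6,4]  new=[-6,6]  old=[-6,5]  +wl: 
  step 23. node 2  ⊔preds=[-6,4]  new=[-6,2]  old=[-6,1]  +wl: 0
  step 24. node 3  ⊔preds=[-6,4]  new=[-4,6]  old=[-4,5]  +wl: 
  step 25. node 0  ⊔preds=[-6,6]  new=[-6,5]  old=[-6,4]  +wl: 1,2,3
  step 26. node 1  ⊔preds=[-6,5]  new=[-6,6]  stable
  step 27. node 2  ⊔preds=[-6,5]  new=[-6,3]  old=[-6,2]  +wl: 0
  step 28. node 3  ⊔preds=[-6,5]  new=[-4,6]  stable
  step 29. node 0  ⊔preds=[-6,6]  new=[-6,5]  stable

Least fixpoint reached:
  node 0: [-6,5]
  node 1: [-6,6]
  node 2: [-6,3]
  node 3: [-4,6]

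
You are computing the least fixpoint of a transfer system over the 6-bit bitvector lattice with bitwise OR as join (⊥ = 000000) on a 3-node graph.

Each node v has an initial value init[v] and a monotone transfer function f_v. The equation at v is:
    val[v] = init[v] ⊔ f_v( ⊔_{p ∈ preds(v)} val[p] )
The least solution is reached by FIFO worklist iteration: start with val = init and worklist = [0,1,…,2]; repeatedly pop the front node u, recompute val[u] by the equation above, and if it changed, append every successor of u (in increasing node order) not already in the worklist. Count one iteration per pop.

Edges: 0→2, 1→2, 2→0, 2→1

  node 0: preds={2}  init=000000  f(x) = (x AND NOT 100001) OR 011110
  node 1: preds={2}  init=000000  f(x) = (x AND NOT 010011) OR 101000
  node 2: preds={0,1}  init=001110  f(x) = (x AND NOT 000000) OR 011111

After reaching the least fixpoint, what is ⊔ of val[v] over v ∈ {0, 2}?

111111

Iteration log — 5 steps:
  step 1. node 0  ⊔preds=001110  new=011110  old=000000  +wl: 
  step 2. node 1  ⊔preds=001110  new=101100  old=000000  +wl: 
  step 3. node 2  ⊔preds=111110  new=111111  old=001110  +wl: 0,1
  step 4. node 0  ⊔preds=111111  new=011110  stable
  step 5. node 1  ⊔preds=111111  new=101100  stable

Least fixpoint reached:
  node 0: 011110
  node 1: 101100
  node 2: 111111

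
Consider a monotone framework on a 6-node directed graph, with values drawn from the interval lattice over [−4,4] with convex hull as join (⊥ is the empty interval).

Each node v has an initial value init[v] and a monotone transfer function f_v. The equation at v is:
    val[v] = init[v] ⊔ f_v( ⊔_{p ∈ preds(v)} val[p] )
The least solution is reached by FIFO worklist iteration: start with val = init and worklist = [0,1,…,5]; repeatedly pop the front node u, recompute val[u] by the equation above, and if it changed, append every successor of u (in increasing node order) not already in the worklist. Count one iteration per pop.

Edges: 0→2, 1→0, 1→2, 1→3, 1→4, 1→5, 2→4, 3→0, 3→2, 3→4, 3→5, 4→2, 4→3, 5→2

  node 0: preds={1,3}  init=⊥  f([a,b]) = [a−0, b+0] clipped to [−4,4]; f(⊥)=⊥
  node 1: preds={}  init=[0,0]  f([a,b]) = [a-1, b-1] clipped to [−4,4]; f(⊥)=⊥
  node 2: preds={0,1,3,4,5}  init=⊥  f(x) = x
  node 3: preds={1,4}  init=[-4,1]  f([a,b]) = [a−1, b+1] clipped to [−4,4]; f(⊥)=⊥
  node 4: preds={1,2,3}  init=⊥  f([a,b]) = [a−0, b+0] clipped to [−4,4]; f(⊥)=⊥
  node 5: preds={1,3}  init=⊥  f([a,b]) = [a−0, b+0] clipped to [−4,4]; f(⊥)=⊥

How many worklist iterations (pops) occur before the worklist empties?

26

Worklist (26 pops):
  #1 pop 0: in=[-4,1] → [-4,1] (was ⊥); enqueue []
  #2 pop 1: in=⊥ → [0,0] (no change)
  #3 pop 2: in=[-4,1] → [-4,1] (was ⊥); enqueue []
  #4 pop 3: in=[0,0] → [-4,1] (no change)
  #5 pop 4: in=[-4,1] → [-4,1] (was ⊥); enqueue [2,3]
  #6 pop 5: in=[-4,1] → [-4,1] (was ⊥); enqueue []
  #7 pop 2: in=[-4,1] → [-4,1] (no change)
  #8 pop 3: in=[-4,1] → [-4,2] (was [-4,1]); enqueue [0,2,4,5]
  #9 pop 0: in=[-4,2] → [-4,2] (was [-4,1]); enqueue []
  #10 pop 2: in=[-4,2] → [-4,2] (was [-4,1]); enqueue []
  #11 pop 4: in=[-4,2] → [-4,2] (was [-4,1]); enqueue [2,3]
  #12 pop 5: in=[-4,2] → [-4,2] (was [-4,1]); enqueue []
  #13 pop 2: in=[-4,2] → [-4,2] (no change)
  #14 pop 3: in=[-4,2] → [-4,3] (was [-4,2]); enqueue [0,2,4,5]
  #15 pop 0: in=[-4,3] → [-4,3] (was [-4,2]); enqueue []
  #16 pop 2: in=[-4,3] → [-4,3] (was [-4,2]); enqueue []
  #17 pop 4: in=[-4,3] → [-4,3] (was [-4,2]); enqueue [2,3]
  #18 pop 5: in=[-4,3] → [-4,3] (was [-4,2]); enqueue []
  #19 pop 2: in=[-4,3] → [-4,3] (no change)
  #20 pop 3: in=[-4,3] → [-4,4] (was [-4,3]); enqueue [0,2,4,5]
  #21 pop 0: in=[-4,4] → [-4,4] (was [-4,3]); enqueue []
  #22 pop 2: in=[-4,4] → [-4,4] (was [-4,3]); enqueue []
  #23 pop 4: in=[-4,4] → [-4,4] (was [-4,3]); enqueue [2,3]
  #24 pop 5: in=[-4,4] → [-4,4] (was [-4,3]); enqueue []
  #25 pop 2: in=[-4,4] → [-4,4] (no change)
  #26 pop 3: in=[-4,4] → [-4,4] (no change)

Fixpoint:
  val[0] = [-4,4]
  val[1] = [0,0]
  val[2] = [-4,4]
  val[3] = [-4,4]
  val[4] = [-4,4]
  val[5] = [-4,4]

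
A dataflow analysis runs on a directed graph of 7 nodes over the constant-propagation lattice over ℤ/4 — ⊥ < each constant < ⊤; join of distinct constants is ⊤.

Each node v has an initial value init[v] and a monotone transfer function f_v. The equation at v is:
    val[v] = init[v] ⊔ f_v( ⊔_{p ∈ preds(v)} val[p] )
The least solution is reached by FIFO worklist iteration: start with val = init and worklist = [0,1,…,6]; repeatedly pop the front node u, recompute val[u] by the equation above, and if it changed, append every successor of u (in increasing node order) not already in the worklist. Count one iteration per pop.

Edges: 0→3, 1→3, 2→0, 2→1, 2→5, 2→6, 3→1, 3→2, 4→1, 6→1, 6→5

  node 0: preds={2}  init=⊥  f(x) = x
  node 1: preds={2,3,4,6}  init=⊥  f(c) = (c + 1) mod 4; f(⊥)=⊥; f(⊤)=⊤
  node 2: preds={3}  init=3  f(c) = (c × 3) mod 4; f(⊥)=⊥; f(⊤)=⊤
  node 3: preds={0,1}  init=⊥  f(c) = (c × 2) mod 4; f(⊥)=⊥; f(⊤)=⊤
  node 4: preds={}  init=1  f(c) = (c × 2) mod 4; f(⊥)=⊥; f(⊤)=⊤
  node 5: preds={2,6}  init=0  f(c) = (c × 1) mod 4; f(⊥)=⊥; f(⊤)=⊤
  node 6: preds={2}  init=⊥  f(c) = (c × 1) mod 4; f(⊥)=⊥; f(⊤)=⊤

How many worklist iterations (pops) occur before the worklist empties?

Iteration log — 16 steps:
  step 1. node 0  ⊔preds=3  new=3  old=⊥  +wl: 
  step 2. node 1  ⊔preds=⊤  new=⊤  old=⊥  +wl: 
  step 3. node 2  ⊔preds=⊥  new=3  stable
  step 4. node 3  ⊔preds=⊤  new=⊤  old=⊥  +wl: 1,2
  step 5. node 4  ⊔preds=⊥  new=1  stable
  step 6. node 5  ⊔preds=3  new=⊤  old=0  +wl: 
  step 7. node 6  ⊔preds=3  new=3  old=⊥  +wl: 5
  step 8. node 1  ⊔preds=⊤  new=⊤  stable
  step 9. node 2  ⊔preds=⊤  new=⊤  old=3  +wl: 0,1,6
  step 10. node 5  ⊔preds=⊤  new=⊤  stable
  step 11. node 0  ⊔preds=⊤  new=⊤  old=3  +wl: 3
  step 12. node 1  ⊔preds=⊤  new=⊤  stable
  step 13. node 6  ⊔preds=⊤  new=⊤  old=3  +wl: 1,5
  step 14. node 3  ⊔preds=⊤  new=⊤  stable
  step 15. node 1  ⊔preds=⊤  new=⊤  stable
  step 16. node 5  ⊔preds=⊤  new=⊤  stable

Least fixpoint reached:
  node 0: ⊤
  node 1: ⊤
  node 2: ⊤
  node 3: ⊤
  node 4: 1
  node 5: ⊤
  node 6: ⊤

16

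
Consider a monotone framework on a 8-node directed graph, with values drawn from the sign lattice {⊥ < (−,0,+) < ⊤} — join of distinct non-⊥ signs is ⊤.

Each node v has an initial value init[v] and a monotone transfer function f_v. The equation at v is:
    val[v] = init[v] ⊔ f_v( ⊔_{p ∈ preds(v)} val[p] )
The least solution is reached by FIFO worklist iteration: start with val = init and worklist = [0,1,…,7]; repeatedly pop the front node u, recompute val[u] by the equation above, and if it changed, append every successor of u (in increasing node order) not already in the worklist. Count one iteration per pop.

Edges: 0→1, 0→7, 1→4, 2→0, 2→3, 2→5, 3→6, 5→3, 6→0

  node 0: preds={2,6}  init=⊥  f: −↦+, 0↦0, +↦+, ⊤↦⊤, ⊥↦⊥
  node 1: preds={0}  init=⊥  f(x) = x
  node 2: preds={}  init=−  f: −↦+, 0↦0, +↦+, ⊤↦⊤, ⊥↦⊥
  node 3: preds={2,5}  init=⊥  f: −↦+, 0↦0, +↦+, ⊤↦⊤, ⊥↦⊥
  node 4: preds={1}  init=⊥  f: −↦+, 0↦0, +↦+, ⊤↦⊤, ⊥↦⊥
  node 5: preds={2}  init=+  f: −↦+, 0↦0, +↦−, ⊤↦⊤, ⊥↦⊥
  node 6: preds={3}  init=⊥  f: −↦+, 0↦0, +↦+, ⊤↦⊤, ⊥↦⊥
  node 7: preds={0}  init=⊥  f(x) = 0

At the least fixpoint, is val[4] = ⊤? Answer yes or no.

yes

Worklist (12 pops):
  #1 pop 0: in=− → + (was ⊥); enqueue []
  #2 pop 1: in=+ → + (was ⊥); enqueue []
  #3 pop 2: in=⊥ → − (no change)
  #4 pop 3: in=⊤ → ⊤ (was ⊥); enqueue []
  #5 pop 4: in=+ → + (was ⊥); enqueue []
  #6 pop 5: in=− → + (no change)
  #7 pop 6: in=⊤ → ⊤ (was ⊥); enqueue [0]
  #8 pop 7: in=+ → 0 (was ⊥); enqueue []
  #9 pop 0: in=⊤ → ⊤ (was +); enqueue [1,7]
  #10 pop 1: in=⊤ → ⊤ (was +); enqueue [4]
  #11 pop 7: in=⊤ → 0 (no change)
  #12 pop 4: in=⊤ → ⊤ (was +); enqueue []

Fixpoint:
  val[0] = ⊤
  val[1] = ⊤
  val[2] = −
  val[3] = ⊤
  val[4] = ⊤
  val[5] = +
  val[6] = ⊤
  val[7] = 0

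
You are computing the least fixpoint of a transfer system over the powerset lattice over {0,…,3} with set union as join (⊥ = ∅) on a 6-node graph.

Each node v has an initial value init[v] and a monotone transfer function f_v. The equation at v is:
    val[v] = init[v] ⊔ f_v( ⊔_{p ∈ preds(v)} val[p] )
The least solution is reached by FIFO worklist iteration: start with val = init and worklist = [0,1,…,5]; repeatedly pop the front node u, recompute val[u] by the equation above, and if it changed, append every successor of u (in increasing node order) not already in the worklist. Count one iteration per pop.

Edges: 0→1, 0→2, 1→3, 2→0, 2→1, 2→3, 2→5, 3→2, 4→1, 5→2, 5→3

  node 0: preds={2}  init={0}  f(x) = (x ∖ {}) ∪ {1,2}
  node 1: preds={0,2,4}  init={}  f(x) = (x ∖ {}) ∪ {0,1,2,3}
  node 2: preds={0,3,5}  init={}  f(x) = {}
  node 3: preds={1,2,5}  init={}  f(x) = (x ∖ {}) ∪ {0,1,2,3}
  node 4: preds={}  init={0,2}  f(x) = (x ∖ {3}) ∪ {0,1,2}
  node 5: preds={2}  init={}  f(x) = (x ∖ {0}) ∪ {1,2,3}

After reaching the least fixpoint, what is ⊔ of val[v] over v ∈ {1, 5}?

{0,1,2,3}

Trace (9 dequeues):
  [1] u=0 | in {} | out {0,1,2} | prev {0} | push {}
  [2] u=1 | in {0,1,2} | out {0,1,2,3} | prev {} | push {}
  [3] u=2 | in {0,1,2} | out {} | ==
  [4] u=3 | in {0,1,2,3} | out {0,1,2,3} | prev {} | push {2}
  [5] u=4 | in {} | out {0,1,2} | prev {0,2} | push {1}
  [6] u=5 | in {} | out {1,2,3} | prev {} | push {3}
  [7] u=2 | in {0,1,2,3} | out {} | ==
  [8] u=1 | in {0,1,2} | out {0,1,2,3} | ==
  [9] u=3 | in {0,1,2,3} | out {0,1,2,3} | ==

Converged values:
  [0] {0,1,2}
  [1] {0,1,2,3}
  [2] {}
  [3] {0,1,2,3}
  [4] {0,1,2}
  [5] {1,2,3}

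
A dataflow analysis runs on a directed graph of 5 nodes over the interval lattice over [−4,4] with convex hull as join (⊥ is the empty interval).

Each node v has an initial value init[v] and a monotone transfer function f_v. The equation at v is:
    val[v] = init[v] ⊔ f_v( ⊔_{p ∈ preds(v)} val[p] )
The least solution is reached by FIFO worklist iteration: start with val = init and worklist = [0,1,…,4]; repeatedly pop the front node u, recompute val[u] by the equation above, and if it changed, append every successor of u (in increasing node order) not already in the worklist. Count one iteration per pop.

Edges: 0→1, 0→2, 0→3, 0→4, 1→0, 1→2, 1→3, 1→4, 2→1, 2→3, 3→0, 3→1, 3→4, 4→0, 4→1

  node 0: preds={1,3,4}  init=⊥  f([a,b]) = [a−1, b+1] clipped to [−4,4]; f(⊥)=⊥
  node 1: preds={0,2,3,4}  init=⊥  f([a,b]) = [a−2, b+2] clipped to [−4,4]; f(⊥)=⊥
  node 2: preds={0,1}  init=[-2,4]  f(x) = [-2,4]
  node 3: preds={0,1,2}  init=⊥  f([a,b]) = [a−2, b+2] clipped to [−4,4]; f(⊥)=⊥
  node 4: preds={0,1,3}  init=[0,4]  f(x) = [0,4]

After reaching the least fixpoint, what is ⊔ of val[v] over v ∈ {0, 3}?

[-4,4]

Worklist (10 pops):
  #1 pop 0: in=[0,4] → [-1,4] (was ⊥); enqueue []
  #2 pop 1: in=[-2,4] → [-4,4] (was ⊥); enqueue [0]
  #3 pop 2: in=[-4,4] → [-2,4] (no change)
  #4 pop 3: in=[-4,4] → [-4,4] (was ⊥); enqueue [1]
  #5 pop 4: in=[-4,4] → [0,4] (no change)
  #6 pop 0: in=[-4,4] → [-4,4] (was [-1,4]); enqueue [2,3,4]
  #7 pop 1: in=[-4,4] → [-4,4] (no change)
  #8 pop 2: in=[-4,4] → [-2,4] (no change)
  #9 pop 3: in=[-4,4] → [-4,4] (no change)
  #10 pop 4: in=[-4,4] → [0,4] (no change)

Fixpoint:
  val[0] = [-4,4]
  val[1] = [-4,4]
  val[2] = [-2,4]
  val[3] = [-4,4]
  val[4] = [0,4]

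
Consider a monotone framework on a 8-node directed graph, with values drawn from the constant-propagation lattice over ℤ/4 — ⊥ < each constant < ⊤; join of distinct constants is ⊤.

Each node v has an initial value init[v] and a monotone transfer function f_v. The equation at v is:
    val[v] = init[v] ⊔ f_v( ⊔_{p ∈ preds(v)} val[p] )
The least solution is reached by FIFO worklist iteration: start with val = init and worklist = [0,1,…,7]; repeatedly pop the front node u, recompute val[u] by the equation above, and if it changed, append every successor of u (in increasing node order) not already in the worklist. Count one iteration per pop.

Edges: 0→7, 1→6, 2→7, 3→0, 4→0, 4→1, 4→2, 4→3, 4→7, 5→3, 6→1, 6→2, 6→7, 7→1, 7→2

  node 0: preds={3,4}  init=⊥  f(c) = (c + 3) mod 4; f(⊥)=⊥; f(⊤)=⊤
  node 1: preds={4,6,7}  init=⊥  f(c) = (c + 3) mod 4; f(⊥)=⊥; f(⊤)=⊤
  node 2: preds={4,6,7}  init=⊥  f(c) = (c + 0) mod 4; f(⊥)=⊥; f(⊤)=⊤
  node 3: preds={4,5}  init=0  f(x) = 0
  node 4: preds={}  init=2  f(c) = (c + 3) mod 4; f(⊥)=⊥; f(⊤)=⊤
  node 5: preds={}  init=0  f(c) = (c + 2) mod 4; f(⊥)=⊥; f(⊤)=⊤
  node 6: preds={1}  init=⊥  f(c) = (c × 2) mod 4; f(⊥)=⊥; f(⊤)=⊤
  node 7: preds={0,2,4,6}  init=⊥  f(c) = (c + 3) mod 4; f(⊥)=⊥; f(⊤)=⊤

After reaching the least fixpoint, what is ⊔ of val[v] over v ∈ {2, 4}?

Trace (14 dequeues):
  [1] u=0 | in ⊤ | out ⊤ | prev ⊥ | push {}
  [2] u=1 | in 2 | out 1 | prev ⊥ | push {}
  [3] u=2 | in 2 | out 2 | prev ⊥ | push {}
  [4] u=3 | in ⊤ | out 0 | ==
  [5] u=4 | in ⊥ | out 2 | ==
  [6] u=5 | in ⊥ | out 0 | ==
  [7] u=6 | in 1 | out 2 | prev ⊥ | push {1,2}
  [8] u=7 | in ⊤ | out ⊤ | prev ⊥ | push {}
  [9] u=1 | in ⊤ | out ⊤ | prev 1 | push {6}
  [10] u=2 | in ⊤ | out ⊤ | prev 2 | push {7}
  [11] u=6 | in ⊤ | out ⊤ | prev 2 | push {1,2}
  [12] u=7 | in ⊤ | out ⊤ | ==
  [13] u=1 | in ⊤ | out ⊤ | ==
  [14] u=2 | in ⊤ | out ⊤ | ==

Converged values:
  [0] ⊤
  [1] ⊤
  [2] ⊤
  [3] 0
  [4] 2
  [5] 0
  [6] ⊤
  [7] ⊤

⊤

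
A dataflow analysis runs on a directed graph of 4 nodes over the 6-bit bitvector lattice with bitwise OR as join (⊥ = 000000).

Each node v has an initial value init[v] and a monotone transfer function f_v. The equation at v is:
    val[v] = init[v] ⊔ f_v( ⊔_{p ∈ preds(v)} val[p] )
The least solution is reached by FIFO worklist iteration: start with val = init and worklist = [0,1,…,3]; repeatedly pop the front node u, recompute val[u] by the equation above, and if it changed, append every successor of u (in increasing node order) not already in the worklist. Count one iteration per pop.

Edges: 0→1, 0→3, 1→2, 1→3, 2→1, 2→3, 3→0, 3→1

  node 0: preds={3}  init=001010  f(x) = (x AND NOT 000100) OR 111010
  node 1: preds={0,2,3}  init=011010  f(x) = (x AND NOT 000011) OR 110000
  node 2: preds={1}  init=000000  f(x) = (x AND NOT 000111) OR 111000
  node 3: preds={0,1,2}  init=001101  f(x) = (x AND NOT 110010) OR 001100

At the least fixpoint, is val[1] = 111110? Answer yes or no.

Trace (5 dequeues):
  [1] u=0 | in 001101 | out 111011 | prev 001010 | push {}
  [2] u=1 | in 111111 | out 111110 | prev 011010 | push {}
  [3] u=2 | in 111110 | out 111000 | prev 000000 | push {1}
  [4] u=3 | in 111111 | out 001101 | ==
  [5] u=1 | in 111111 | out 111110 | ==

Converged values:
  [0] 111011
  [1] 111110
  [2] 111000
  [3] 001101

yes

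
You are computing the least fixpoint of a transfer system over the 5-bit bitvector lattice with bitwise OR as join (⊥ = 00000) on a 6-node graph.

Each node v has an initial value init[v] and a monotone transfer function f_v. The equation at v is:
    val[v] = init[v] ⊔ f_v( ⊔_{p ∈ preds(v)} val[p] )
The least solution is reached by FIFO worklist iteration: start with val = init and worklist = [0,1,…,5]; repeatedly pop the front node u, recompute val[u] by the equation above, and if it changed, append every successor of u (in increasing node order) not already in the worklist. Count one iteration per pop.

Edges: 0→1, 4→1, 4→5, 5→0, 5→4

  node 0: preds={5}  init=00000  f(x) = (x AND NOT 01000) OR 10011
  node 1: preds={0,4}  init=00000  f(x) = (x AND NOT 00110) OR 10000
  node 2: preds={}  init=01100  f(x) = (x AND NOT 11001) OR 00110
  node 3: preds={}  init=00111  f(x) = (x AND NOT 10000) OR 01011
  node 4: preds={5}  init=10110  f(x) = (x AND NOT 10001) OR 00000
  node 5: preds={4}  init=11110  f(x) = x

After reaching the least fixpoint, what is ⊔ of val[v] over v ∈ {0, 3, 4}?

Iteration log — 7 steps:
  step 1. node 0  ⊔preds=11110  new=10111  old=00000  +wl: 
  step 2. node 1  ⊔preds=10111  new=10001  old=00000  +wl: 
  step 3. node 2  ⊔preds=00000  new=01110  old=01100  +wl: 
  step 4. node 3  ⊔preds=00000  new=01111  old=00111  +wl: 
  step 5. node 4  ⊔preds=11110  new=11110  old=10110  +wl: 1
  step 6. node 5  ⊔preds=11110  new=11110  stable
  step 7. node 1  ⊔preds=11111  new=11001  old=10001  +wl: 

Least fixpoint reached:
  node 0: 10111
  node 1: 11001
  node 2: 01110
  node 3: 01111
  node 4: 11110
  node 5: 11110

11111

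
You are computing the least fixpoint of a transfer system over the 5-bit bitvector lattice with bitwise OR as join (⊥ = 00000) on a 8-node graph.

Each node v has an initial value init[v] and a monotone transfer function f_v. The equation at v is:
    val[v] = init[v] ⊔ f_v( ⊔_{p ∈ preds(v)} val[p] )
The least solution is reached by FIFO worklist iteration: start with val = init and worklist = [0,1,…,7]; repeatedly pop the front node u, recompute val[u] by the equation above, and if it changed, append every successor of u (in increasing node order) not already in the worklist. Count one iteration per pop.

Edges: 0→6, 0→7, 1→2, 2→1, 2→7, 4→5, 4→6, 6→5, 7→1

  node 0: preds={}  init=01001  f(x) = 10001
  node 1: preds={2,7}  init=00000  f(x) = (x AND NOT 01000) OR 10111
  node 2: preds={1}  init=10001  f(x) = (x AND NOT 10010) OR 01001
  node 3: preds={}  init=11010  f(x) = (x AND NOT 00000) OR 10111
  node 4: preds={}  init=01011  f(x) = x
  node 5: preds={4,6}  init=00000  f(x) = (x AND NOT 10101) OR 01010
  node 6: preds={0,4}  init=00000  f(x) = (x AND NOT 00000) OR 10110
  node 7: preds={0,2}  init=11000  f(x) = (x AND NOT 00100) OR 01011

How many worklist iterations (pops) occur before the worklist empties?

Trace (10 dequeues):
  [1] u=0 | in 00000 | out 11001 | prev 01001 | push {}
  [2] u=1 | in 11001 | out 10111 | prev 00000 | push {}
  [3] u=2 | in 10111 | out 11101 | prev 10001 | push {1}
  [4] u=3 | in 00000 | out 11111 | prev 11010 | push {}
  [5] u=4 | in 00000 | out 01011 | ==
  [6] u=5 | in 01011 | out 01010 | prev 00000 | push {}
  [7] u=6 | in 11011 | out 11111 | prev 00000 | push {5}
  [8] u=7 | in 11101 | out 11011 | prev 11000 | push {}
  [9] u=1 | in 11111 | out 10111 | ==
  [10] u=5 | in 11111 | out 01010 | ==

Converged values:
  [0] 11001
  [1] 10111
  [2] 11101
  [3] 11111
  [4] 01011
  [5] 01010
  [6] 11111
  [7] 11011

10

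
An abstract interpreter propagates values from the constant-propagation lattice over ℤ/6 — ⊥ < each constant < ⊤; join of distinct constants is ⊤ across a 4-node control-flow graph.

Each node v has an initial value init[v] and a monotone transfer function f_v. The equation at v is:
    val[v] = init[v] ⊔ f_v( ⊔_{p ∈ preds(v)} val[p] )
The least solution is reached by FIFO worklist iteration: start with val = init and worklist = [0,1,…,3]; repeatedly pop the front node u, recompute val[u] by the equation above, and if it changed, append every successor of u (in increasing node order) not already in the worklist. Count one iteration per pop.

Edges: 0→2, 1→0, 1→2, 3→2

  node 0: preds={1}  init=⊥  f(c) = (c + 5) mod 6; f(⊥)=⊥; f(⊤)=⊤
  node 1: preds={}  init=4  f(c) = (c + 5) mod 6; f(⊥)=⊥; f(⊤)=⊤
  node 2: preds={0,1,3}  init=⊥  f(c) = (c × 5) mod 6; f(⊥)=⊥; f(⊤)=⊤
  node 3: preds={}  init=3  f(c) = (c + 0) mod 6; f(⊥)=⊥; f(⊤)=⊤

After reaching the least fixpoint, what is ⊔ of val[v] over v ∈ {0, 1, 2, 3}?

Iteration log — 4 steps:
  step 1. node 0  ⊔preds=4  new=3  old=⊥  +wl: 
  step 2. node 1  ⊔preds=⊥  new=4  stable
  step 3. node 2  ⊔preds=⊤  new=⊤  old=⊥  +wl: 
  step 4. node 3  ⊔preds=⊥  new=3  stable

Least fixpoint reached:
  node 0: 3
  node 1: 4
  node 2: ⊤
  node 3: 3

⊤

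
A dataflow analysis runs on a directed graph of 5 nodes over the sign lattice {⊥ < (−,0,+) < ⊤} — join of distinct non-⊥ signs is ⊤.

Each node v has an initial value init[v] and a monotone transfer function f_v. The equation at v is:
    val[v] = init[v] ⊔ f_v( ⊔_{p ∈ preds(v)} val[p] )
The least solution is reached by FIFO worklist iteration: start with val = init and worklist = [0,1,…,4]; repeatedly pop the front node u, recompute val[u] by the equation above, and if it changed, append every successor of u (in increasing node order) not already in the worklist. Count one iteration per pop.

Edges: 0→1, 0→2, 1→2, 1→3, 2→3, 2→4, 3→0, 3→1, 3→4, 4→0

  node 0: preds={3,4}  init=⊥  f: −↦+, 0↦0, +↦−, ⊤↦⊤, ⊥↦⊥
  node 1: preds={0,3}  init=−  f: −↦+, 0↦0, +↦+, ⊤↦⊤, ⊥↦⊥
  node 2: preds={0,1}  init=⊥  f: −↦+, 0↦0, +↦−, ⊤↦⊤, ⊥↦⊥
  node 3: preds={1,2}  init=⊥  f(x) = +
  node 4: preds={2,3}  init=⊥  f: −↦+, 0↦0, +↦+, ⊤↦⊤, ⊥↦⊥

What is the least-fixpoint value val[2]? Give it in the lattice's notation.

⊤

Trace (13 dequeues):
  [1] u=0 | in ⊥ | out ⊥ | ==
  [2] u=1 | in ⊥ | out − | ==
  [3] u=2 | in − | out + | prev ⊥ | push {}
  [4] u=3 | in ⊤ | out + | prev ⊥ | push {0,1}
  [5] u=4 | in + | out + | prev ⊥ | push {}
  [6] u=0 | in + | out − | prev ⊥ | push {2}
  [7] u=1 | in ⊤ | out ⊤ | prev − | push {3}
  [8] u=2 | in ⊤ | out ⊤ | prev + | push {4}
  [9] u=3 | in ⊤ | out + | ==
  [10] u=4 | in ⊤ | out ⊤ | prev + | push {0}
  [11] u=0 | in ⊤ | out ⊤ | prev − | push {1,2}
  [12] u=1 | in ⊤ | out ⊤ | ==
  [13] u=2 | in ⊤ | out ⊤ | ==

Converged values:
  [0] ⊤
  [1] ⊤
  [2] ⊤
  [3] +
  [4] ⊤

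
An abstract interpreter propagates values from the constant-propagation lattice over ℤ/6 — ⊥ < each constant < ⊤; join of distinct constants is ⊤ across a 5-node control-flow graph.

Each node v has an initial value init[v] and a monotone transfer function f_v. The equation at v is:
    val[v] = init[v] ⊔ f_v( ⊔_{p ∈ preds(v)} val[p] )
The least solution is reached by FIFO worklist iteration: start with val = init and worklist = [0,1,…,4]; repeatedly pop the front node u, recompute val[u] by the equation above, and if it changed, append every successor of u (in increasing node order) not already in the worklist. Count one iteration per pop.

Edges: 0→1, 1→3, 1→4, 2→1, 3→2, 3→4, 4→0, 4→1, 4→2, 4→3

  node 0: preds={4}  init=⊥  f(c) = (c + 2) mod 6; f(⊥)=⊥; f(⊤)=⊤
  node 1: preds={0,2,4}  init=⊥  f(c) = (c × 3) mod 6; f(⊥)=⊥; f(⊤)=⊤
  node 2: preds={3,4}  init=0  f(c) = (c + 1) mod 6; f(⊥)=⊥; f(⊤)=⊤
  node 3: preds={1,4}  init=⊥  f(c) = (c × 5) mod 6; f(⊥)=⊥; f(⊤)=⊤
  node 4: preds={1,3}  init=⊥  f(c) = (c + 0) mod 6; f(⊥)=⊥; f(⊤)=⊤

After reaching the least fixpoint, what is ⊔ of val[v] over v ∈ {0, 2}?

⊤

Trace (14 dequeues):
  [1] u=0 | in ⊥ | out ⊥ | ==
  [2] u=1 | in 0 | out 0 | prev ⊥ | push {}
  [3] u=2 | in ⊥ | out 0 | ==
  [4] u=3 | in 0 | out 0 | prev ⊥ | push {2}
  [5] u=4 | in 0 | out 0 | prev ⊥ | push {0,1,3}
  [6] u=2 | in 0 | out ⊤ | prev 0 | push {}
  [7] u=0 | in 0 | out 2 | prev ⊥ | push {}
  [8] u=1 | in ⊤ | out ⊤ | prev 0 | push {4}
  [9] u=3 | in ⊤ | out ⊤ | prev 0 | push {2}
  [10] u=4 | in ⊤ | out ⊤ | prev 0 | push {0,1,3}
  [11] u=2 | in ⊤ | out ⊤ | ==
  [12] u=0 | in ⊤ | out ⊤ | prev 2 | push {}
  [13] u=1 | in ⊤ | out ⊤ | ==
  [14] u=3 | in ⊤ | out ⊤ | ==

Converged values:
  [0] ⊤
  [1] ⊤
  [2] ⊤
  [3] ⊤
  [4] ⊤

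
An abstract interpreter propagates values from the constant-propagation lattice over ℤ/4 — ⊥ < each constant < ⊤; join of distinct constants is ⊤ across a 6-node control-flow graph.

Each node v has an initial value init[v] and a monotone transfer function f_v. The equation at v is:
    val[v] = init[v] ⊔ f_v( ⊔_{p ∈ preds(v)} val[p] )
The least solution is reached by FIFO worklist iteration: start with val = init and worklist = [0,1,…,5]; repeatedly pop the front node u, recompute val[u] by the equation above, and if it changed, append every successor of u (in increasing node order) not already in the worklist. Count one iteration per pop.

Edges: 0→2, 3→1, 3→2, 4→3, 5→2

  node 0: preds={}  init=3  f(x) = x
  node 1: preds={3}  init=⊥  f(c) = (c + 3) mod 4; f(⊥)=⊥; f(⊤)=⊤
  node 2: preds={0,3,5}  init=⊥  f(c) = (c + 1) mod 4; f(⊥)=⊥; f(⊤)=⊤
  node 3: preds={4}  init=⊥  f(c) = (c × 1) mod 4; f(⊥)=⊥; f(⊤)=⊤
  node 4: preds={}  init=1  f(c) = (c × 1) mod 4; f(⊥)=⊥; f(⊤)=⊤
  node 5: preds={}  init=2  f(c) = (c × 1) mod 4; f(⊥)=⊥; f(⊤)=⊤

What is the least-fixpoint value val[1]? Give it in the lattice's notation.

Trace (8 dequeues):
  [1] u=0 | in ⊥ | out 3 | ==
  [2] u=1 | in ⊥ | out ⊥ | ==
  [3] u=2 | in ⊤ | out ⊤ | prev ⊥ | push {}
  [4] u=3 | in 1 | out 1 | prev ⊥ | push {1,2}
  [5] u=4 | in ⊥ | out 1 | ==
  [6] u=5 | in ⊥ | out 2 | ==
  [7] u=1 | in 1 | out 0 | prev ⊥ | push {}
  [8] u=2 | in ⊤ | out ⊤ | ==

Converged values:
  [0] 3
  [1] 0
  [2] ⊤
  [3] 1
  [4] 1
  [5] 2

0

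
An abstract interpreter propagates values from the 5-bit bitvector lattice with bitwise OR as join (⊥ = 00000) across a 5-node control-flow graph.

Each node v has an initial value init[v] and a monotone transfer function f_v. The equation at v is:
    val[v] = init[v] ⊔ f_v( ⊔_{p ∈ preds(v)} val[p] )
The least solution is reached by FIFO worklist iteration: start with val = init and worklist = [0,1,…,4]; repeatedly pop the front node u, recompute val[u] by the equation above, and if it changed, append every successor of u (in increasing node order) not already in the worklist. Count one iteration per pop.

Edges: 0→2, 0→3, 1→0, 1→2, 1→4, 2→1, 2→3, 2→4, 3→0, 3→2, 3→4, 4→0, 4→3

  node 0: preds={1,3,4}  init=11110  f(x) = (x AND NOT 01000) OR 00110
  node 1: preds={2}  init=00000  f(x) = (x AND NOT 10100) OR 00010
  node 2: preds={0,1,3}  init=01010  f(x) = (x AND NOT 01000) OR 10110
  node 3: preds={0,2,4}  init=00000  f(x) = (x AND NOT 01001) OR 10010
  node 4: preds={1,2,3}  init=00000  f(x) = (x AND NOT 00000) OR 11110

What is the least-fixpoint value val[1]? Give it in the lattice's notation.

Iteration log — 9 steps:
  step 1. node 0  ⊔preds=00000  new=11110  stable
  step 2. node 1  ⊔preds=01010  new=01010  old=00000  +wl: 0
  step 3. node 2  ⊔preds=11110  new=11110  old=01010  +wl: 1
  step 4. node 3  ⊔preds=11110  new=10110  old=00000  +wl: 2
  step 5. node 4  ⊔preds=11110  new=11110  old=00000  +wl: 3
  step 6. node 0  ⊔preds=11110  new=11110  stable
  step 7. node 1  ⊔preds=11110  new=01010  stable
  step 8. node 2  ⊔preds=11110  new=11110  stable
  step 9. node 3  ⊔preds=11110  new=10110  stable

Least fixpoint reached:
  node 0: 11110
  node 1: 01010
  node 2: 11110
  node 3: 10110
  node 4: 11110

01010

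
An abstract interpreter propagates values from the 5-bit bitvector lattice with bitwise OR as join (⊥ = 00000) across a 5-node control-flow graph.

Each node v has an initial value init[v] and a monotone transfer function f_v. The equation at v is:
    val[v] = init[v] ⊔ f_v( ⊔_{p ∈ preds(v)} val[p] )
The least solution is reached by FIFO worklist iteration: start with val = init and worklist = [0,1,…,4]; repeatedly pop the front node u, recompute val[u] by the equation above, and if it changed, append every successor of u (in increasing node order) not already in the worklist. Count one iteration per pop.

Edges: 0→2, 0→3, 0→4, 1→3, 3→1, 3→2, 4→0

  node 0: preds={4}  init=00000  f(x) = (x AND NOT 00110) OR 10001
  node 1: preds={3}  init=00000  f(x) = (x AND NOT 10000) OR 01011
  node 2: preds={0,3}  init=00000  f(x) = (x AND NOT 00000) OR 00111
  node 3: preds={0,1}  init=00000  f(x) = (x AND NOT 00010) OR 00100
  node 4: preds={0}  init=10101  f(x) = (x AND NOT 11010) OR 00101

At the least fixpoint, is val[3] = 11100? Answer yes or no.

no

Trace (8 dequeues):
  [1] u=0 | in 10101 | out 10001 | prev 00000 | push {}
  [2] u=1 | in 00000 | out 01011 | prev 00000 | push {}
  [3] u=2 | in 10001 | out 10111 | prev 00000 | push {}
  [4] u=3 | in 11011 | out 11101 | prev 00000 | push {1,2}
  [5] u=4 | in 10001 | out 10101 | ==
  [6] u=1 | in 11101 | out 01111 | prev 01011 | push {3}
  [7] u=2 | in 11101 | out 11111 | prev 10111 | push {}
  [8] u=3 | in 11111 | out 11101 | ==

Converged values:
  [0] 10001
  [1] 01111
  [2] 11111
  [3] 11101
  [4] 10101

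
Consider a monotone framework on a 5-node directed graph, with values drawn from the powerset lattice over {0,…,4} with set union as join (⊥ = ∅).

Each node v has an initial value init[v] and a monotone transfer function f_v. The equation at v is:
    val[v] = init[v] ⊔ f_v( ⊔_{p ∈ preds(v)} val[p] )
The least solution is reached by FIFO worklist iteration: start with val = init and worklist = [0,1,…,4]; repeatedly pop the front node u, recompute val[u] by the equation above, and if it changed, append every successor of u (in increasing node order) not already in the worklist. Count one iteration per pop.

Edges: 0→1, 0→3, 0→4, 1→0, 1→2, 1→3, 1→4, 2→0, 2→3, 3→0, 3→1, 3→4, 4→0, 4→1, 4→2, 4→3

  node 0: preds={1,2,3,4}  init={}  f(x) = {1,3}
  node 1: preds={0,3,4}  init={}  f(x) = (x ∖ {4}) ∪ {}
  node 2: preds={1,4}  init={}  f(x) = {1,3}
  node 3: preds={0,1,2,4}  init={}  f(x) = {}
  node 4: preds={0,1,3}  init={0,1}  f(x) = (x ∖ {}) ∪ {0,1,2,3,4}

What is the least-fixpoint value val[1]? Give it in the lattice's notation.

Iteration log — 11 steps:
  step 1. node 0  ⊔preds={0,1}  new={1,3}  old={}  +wl: 
  step 2. node 1  ⊔preds={0,1,3}  new={0,1,3}  old={}  +wl: 0
  step 3. node 2  ⊔preds={0,1,3}  new={1,3}  old={}  +wl: 
  step 4. node 3  ⊔preds={0,1,3}  new={}  stable
  step 5. node 4  ⊔preds={0,1,3}  new={0,1,2,3,4}  old={0,1}  +wl: 1,2,3
  step 6. node 0  ⊔preds={0,1,2,3,4}  new={1,3}  stable
  step 7. node 1  ⊔preds={0,1,2,3,4}  new={0,1,2,3}  old={0,1,3}  +wl: 0,4
  step 8. node 2  ⊔preds={0,1,2,3,4}  new={1,3}  stable
  step 9. node 3  ⊔preds={0,1,2,3,4}  new={}  stable
  step 10. node 0  ⊔preds={0,1,2,3,4}  new={1,3}  stable
  step 11. node 4  ⊔preds={0,1,2,3}  new={0,1,2,3,4}  stable

Least fixpoint reached:
  node 0: {1,3}
  node 1: {0,1,2,3}
  node 2: {1,3}
  node 3: {}
  node 4: {0,1,2,3,4}

{0,1,2,3}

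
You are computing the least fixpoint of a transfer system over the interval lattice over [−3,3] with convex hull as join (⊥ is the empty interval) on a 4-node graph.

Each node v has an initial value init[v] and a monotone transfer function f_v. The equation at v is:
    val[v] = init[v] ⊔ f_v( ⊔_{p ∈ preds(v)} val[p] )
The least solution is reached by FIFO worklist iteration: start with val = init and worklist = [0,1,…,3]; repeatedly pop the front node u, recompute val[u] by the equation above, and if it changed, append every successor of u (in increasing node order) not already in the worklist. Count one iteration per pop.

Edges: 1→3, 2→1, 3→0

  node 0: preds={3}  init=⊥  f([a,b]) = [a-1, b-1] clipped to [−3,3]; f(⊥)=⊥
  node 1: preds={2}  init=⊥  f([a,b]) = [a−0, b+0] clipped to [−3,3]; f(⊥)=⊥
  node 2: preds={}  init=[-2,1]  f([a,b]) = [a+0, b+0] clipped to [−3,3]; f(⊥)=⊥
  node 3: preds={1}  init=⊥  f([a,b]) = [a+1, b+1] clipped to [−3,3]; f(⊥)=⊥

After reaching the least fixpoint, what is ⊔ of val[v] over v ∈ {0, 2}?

Iteration log — 5 steps:
  step 1. node 0  ⊔preds=⊥  new=⊥  stable
  step 2. node 1  ⊔preds=[-2,1]  new=[-2,1]  old=⊥  +wl: 
  step 3. node 2  ⊔preds=⊥  new=[-2,1]  stable
  step 4. node 3  ⊔preds=[-2,1]  new=[-1,2]  old=⊥  +wl: 0
  step 5. node 0  ⊔preds=[-1,2]  new=[-2,1]  old=⊥  +wl: 

Least fixpoint reached:
  node 0: [-2,1]
  node 1: [-2,1]
  node 2: [-2,1]
  node 3: [-1,2]

[-2,1]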